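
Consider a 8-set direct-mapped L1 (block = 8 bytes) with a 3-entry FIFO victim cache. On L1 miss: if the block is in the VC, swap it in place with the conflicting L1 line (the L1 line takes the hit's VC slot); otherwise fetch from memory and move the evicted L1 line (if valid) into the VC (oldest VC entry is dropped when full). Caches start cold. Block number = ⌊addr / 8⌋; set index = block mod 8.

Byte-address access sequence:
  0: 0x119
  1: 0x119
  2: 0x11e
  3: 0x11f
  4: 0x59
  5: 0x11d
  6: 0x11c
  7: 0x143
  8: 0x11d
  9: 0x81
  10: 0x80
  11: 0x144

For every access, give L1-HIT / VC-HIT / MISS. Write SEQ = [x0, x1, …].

#0 0x119→b35/s3 MISS; vc=[]
#1 0x119→b35/s3 L1-HIT; vc=[]
#2 0x11e→b35/s3 L1-HIT; vc=[]
#3 0x11f→b35/s3 L1-HIT; vc=[]
#4 0x59→b11/s3 MISS; vc=[35]
#5 0x11d→b35/s3 VC-HIT; vc=[11]
#6 0x11c→b35/s3 L1-HIT; vc=[11]
#7 0x143→b40/s0 MISS; vc=[11]
#8 0x11d→b35/s3 L1-HIT; vc=[11]
#9 0x81→b16/s0 MISS; vc=[11,40]
#10 0x80→b16/s0 L1-HIT; vc=[11,40]
#11 0x144→b40/s0 VC-HIT; vc=[11,16]

SEQ = [MISS, L1-HIT, L1-HIT, L1-HIT, MISS, VC-HIT, L1-HIT, MISS, L1-HIT, MISS, L1-HIT, VC-HIT]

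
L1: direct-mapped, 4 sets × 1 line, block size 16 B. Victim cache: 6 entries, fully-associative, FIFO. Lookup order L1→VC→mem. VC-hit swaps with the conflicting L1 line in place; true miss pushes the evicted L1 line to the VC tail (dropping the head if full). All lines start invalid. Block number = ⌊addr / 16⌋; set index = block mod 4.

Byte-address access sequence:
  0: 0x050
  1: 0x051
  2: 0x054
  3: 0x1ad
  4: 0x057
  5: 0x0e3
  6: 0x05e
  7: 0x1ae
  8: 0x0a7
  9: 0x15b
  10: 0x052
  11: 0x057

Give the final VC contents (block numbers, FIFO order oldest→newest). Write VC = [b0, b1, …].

VC = [14, 26, 21]

  [0] addr=0x50 blk=5 s=1: MISS | VC []
  [1] addr=0x51 blk=5 s=1: L1-HIT | VC []
  [2] addr=0x54 blk=5 s=1: L1-HIT | VC []
  [3] addr=0x1ad blk=26 s=2: MISS | VC []
  [4] addr=0x57 blk=5 s=1: L1-HIT | VC []
  [5] addr=0xe3 blk=14 s=2: MISS | VC [26]
  [6] addr=0x5e blk=5 s=1: L1-HIT | VC [26]
  [7] addr=0x1ae blk=26 s=2: VC-HIT | VC [14]
  [8] addr=0xa7 blk=10 s=2: MISS | VC [14, 26]
  [9] addr=0x15b blk=21 s=1: MISS | VC [14, 26, 5]
  [10] addr=0x52 blk=5 s=1: VC-HIT | VC [14, 26, 21]
  [11] addr=0x57 blk=5 s=1: L1-HIT | VC [14, 26, 21]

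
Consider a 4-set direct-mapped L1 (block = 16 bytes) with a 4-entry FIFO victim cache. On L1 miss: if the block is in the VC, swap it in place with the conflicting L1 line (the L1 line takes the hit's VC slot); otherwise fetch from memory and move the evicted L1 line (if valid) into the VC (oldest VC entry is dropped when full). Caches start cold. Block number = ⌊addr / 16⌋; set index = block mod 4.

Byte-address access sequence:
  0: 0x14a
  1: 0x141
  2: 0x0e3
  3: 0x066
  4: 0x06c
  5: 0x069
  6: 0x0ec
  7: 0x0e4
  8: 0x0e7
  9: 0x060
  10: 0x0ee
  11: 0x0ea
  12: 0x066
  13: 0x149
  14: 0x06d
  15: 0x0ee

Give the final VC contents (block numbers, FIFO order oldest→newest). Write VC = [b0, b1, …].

VC = [6]

  [0] addr=0x14a blk=20 s=0: MISS | VC []
  [1] addr=0x141 blk=20 s=0: L1-HIT | VC []
  [2] addr=0xe3 blk=14 s=2: MISS | VC []
  [3] addr=0x66 blk=6 s=2: MISS | VC [14]
  [4] addr=0x6c blk=6 s=2: L1-HIT | VC [14]
  [5] addr=0x69 blk=6 s=2: L1-HIT | VC [14]
  [6] addr=0xec blk=14 s=2: VC-HIT | VC [6]
  [7] addr=0xe4 blk=14 s=2: L1-HIT | VC [6]
  [8] addr=0xe7 blk=14 s=2: L1-HIT | VC [6]
  [9] addr=0x60 blk=6 s=2: VC-HIT | VC [14]
  [10] addr=0xee blk=14 s=2: VC-HIT | VC [6]
  [11] addr=0xea blk=14 s=2: L1-HIT | VC [6]
  [12] addr=0x66 blk=6 s=2: VC-HIT | VC [14]
  [13] addr=0x149 blk=20 s=0: L1-HIT | VC [14]
  [14] addr=0x6d blk=6 s=2: L1-HIT | VC [14]
  [15] addr=0xee blk=14 s=2: VC-HIT | VC [6]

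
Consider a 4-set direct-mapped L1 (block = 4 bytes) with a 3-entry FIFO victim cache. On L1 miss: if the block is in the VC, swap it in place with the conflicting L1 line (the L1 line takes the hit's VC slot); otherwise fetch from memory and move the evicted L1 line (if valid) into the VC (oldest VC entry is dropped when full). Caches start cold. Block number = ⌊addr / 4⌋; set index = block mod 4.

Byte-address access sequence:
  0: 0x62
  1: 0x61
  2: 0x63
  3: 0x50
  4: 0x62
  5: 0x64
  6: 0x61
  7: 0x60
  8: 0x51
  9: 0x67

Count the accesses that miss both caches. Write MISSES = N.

  [0] addr=0x62 blk=24 s=0: MISS | VC []
  [1] addr=0x61 blk=24 s=0: L1-HIT | VC []
  [2] addr=0x63 blk=24 s=0: L1-HIT | VC []
  [3] addr=0x50 blk=20 s=0: MISS | VC [24]
  [4] addr=0x62 blk=24 s=0: VC-HIT | VC [20]
  [5] addr=0x64 blk=25 s=1: MISS | VC [20]
  [6] addr=0x61 blk=24 s=0: L1-HIT | VC [20]
  [7] addr=0x60 blk=24 s=0: L1-HIT | VC [20]
  [8] addr=0x51 blk=20 s=0: VC-HIT | VC [24]
  [9] addr=0x67 blk=25 s=1: L1-HIT | VC [24]

MISSES = 3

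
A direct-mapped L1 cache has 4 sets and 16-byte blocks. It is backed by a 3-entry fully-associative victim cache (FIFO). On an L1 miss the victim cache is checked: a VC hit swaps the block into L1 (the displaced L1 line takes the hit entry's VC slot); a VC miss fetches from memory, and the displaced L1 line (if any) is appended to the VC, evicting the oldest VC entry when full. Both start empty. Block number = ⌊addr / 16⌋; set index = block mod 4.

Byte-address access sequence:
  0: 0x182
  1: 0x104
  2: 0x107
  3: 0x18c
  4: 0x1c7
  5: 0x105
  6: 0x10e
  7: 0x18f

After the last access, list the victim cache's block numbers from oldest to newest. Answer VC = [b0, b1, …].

VC = [28, 16]

0: 0x182 (blk 24, set 0) → MISS  vc=[]
1: 0x104 (blk 16, set 0) → MISS  vc=[24]
2: 0x107 (blk 16, set 0) → L1-HIT  vc=[24]
3: 0x18c (blk 24, set 0) → VC-HIT  vc=[16]
4: 0x1c7 (blk 28, set 0) → MISS  vc=[16, 24]
5: 0x105 (blk 16, set 0) → VC-HIT  vc=[28, 24]
6: 0x10e (blk 16, set 0) → L1-HIT  vc=[28, 24]
7: 0x18f (blk 24, set 0) → VC-HIT  vc=[28, 16]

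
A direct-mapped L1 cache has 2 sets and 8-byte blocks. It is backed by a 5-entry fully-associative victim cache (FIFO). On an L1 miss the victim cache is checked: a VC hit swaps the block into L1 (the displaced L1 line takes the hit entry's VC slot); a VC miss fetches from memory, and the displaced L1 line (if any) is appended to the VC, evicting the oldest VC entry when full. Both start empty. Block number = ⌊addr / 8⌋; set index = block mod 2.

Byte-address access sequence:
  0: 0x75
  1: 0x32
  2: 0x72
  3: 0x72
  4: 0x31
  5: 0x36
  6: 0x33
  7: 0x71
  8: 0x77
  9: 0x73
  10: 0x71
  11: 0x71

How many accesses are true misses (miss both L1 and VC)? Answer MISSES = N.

MISSES = 2

  [0] addr=0x75 blk=14 s=0: MISS | VC []
  [1] addr=0x32 blk=6 s=0: MISS | VC [14]
  [2] addr=0x72 blk=14 s=0: VC-HIT | VC [6]
  [3] addr=0x72 blk=14 s=0: L1-HIT | VC [6]
  [4] addr=0x31 blk=6 s=0: VC-HIT | VC [14]
  [5] addr=0x36 blk=6 s=0: L1-HIT | VC [14]
  [6] addr=0x33 blk=6 s=0: L1-HIT | VC [14]
  [7] addr=0x71 blk=14 s=0: VC-HIT | VC [6]
  [8] addr=0x77 blk=14 s=0: L1-HIT | VC [6]
  [9] addr=0x73 blk=14 s=0: L1-HIT | VC [6]
  [10] addr=0x71 blk=14 s=0: L1-HIT | VC [6]
  [11] addr=0x71 blk=14 s=0: L1-HIT | VC [6]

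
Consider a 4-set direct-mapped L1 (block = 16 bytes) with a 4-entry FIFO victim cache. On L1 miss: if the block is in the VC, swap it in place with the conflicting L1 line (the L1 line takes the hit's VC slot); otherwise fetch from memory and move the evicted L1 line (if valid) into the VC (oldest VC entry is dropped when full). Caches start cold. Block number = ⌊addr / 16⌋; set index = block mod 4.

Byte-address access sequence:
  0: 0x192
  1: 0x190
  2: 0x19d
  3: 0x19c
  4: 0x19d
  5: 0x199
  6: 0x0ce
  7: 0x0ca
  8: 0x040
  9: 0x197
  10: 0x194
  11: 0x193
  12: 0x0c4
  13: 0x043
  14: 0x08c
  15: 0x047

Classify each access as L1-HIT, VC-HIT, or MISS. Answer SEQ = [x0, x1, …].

#0 0x192→b25/s1 MISS; vc=[]
#1 0x190→b25/s1 L1-HIT; vc=[]
#2 0x19d→b25/s1 L1-HIT; vc=[]
#3 0x19c→b25/s1 L1-HIT; vc=[]
#4 0x19d→b25/s1 L1-HIT; vc=[]
#5 0x199→b25/s1 L1-HIT; vc=[]
#6 0xce→b12/s0 MISS; vc=[]
#7 0xca→b12/s0 L1-HIT; vc=[]
#8 0x40→b4/s0 MISS; vc=[12]
#9 0x197→b25/s1 L1-HIT; vc=[12]
#10 0x194→b25/s1 L1-HIT; vc=[12]
#11 0x193→b25/s1 L1-HIT; vc=[12]
#12 0xc4→b12/s0 VC-HIT; vc=[4]
#13 0x43→b4/s0 VC-HIT; vc=[12]
#14 0x8c→b8/s0 MISS; vc=[12,4]
#15 0x47→b4/s0 VC-HIT; vc=[12,8]

SEQ = [MISS, L1-HIT, L1-HIT, L1-HIT, L1-HIT, L1-HIT, MISS, L1-HIT, MISS, L1-HIT, L1-HIT, L1-HIT, VC-HIT, VC-HIT, MISS, VC-HIT]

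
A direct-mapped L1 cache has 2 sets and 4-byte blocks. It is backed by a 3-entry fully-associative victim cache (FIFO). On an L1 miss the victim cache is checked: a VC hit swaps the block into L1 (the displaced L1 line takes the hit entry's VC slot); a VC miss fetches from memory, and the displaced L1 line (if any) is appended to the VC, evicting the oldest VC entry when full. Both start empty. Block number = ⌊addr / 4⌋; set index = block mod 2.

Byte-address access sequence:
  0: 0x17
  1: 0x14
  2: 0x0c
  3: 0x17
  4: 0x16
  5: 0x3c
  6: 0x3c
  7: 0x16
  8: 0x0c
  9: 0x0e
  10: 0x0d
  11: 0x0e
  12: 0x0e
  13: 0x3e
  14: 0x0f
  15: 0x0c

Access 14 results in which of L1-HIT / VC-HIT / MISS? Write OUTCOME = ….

OUTCOME = VC-HIT

0: 0x17 (blk 5, set 1) → MISS  vc=[]
1: 0x14 (blk 5, set 1) → L1-HIT  vc=[]
2: 0xc (blk 3, set 1) → MISS  vc=[5]
3: 0x17 (blk 5, set 1) → VC-HIT  vc=[3]
4: 0x16 (blk 5, set 1) → L1-HIT  vc=[3]
5: 0x3c (blk 15, set 1) → MISS  vc=[3, 5]
6: 0x3c (blk 15, set 1) → L1-HIT  vc=[3, 5]
7: 0x16 (blk 5, set 1) → VC-HIT  vc=[3, 15]
8: 0xc (blk 3, set 1) → VC-HIT  vc=[5, 15]
9: 0xe (blk 3, set 1) → L1-HIT  vc=[5, 15]
10: 0xd (blk 3, set 1) → L1-HIT  vc=[5, 15]
11: 0xe (blk 3, set 1) → L1-HIT  vc=[5, 15]
12: 0xe (blk 3, set 1) → L1-HIT  vc=[5, 15]
13: 0x3e (blk 15, set 1) → VC-HIT  vc=[5, 3]
14: 0xf (blk 3, set 1) → VC-HIT  vc=[5, 15]
15: 0xc (blk 3, set 1) → L1-HIT  vc=[5, 15]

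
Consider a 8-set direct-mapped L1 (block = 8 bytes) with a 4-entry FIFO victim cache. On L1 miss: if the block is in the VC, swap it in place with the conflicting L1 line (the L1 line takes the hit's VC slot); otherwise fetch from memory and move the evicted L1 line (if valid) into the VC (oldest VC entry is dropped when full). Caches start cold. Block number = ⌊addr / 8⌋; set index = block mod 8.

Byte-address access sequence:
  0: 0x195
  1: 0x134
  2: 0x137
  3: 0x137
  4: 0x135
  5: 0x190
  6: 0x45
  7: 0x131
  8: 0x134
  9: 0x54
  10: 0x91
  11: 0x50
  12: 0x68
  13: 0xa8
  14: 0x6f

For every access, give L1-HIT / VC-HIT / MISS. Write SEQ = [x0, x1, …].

SEQ = [MISS, MISS, L1-HIT, L1-HIT, L1-HIT, L1-HIT, MISS, L1-HIT, L1-HIT, MISS, MISS, VC-HIT, MISS, MISS, VC-HIT]

  [0] addr=0x195 blk=50 s=2: MISS | VC []
  [1] addr=0x134 blk=38 s=6: MISS | VC []
  [2] addr=0x137 blk=38 s=6: L1-HIT | VC []
  [3] addr=0x137 blk=38 s=6: L1-HIT | VC []
  [4] addr=0x135 blk=38 s=6: L1-HIT | VC []
  [5] addr=0x190 blk=50 s=2: L1-HIT | VC []
  [6] addr=0x45 blk=8 s=0: MISS | VC []
  [7] addr=0x131 blk=38 s=6: L1-HIT | VC []
  [8] addr=0x134 blk=38 s=6: L1-HIT | VC []
  [9] addr=0x54 blk=10 s=2: MISS | VC [50]
  [10] addr=0x91 blk=18 s=2: MISS | VC [50, 10]
  [11] addr=0x50 blk=10 s=2: VC-HIT | VC [50, 18]
  [12] addr=0x68 blk=13 s=5: MISS | VC [50, 18]
  [13] addr=0xa8 blk=21 s=5: MISS | VC [50, 18, 13]
  [14] addr=0x6f blk=13 s=5: VC-HIT | VC [50, 18, 21]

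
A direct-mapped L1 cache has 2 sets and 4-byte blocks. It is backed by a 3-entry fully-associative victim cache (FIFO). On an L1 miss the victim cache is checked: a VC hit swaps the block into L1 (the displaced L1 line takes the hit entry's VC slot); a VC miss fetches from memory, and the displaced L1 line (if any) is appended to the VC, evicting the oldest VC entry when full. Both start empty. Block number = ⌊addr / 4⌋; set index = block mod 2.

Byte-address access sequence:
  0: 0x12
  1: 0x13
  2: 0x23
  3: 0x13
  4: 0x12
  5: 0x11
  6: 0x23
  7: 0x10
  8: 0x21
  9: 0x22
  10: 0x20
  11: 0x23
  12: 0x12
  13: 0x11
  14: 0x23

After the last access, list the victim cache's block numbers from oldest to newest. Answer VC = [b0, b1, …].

VC = [4]

  [0] addr=0x12 blk=4 s=0: MISS | VC []
  [1] addr=0x13 blk=4 s=0: L1-HIT | VC []
  [2] addr=0x23 blk=8 s=0: MISS | VC [4]
  [3] addr=0x13 blk=4 s=0: VC-HIT | VC [8]
  [4] addr=0x12 blk=4 s=0: L1-HIT | VC [8]
  [5] addr=0x11 blk=4 s=0: L1-HIT | VC [8]
  [6] addr=0x23 blk=8 s=0: VC-HIT | VC [4]
  [7] addr=0x10 blk=4 s=0: VC-HIT | VC [8]
  [8] addr=0x21 blk=8 s=0: VC-HIT | VC [4]
  [9] addr=0x22 blk=8 s=0: L1-HIT | VC [4]
  [10] addr=0x20 blk=8 s=0: L1-HIT | VC [4]
  [11] addr=0x23 blk=8 s=0: L1-HIT | VC [4]
  [12] addr=0x12 blk=4 s=0: VC-HIT | VC [8]
  [13] addr=0x11 blk=4 s=0: L1-HIT | VC [8]
  [14] addr=0x23 blk=8 s=0: VC-HIT | VC [4]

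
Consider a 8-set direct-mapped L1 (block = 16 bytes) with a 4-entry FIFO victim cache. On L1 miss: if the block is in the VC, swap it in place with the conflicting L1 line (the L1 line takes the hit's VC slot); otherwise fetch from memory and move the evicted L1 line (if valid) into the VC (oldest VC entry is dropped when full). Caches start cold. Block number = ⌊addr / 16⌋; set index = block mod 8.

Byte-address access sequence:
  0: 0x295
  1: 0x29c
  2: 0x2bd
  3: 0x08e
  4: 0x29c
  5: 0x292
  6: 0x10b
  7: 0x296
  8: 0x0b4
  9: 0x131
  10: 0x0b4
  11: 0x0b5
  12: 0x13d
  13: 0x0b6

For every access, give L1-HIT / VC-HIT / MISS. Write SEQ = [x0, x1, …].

0: 0x295 (blk 41, set 1) → MISS  vc=[]
1: 0x29c (blk 41, set 1) → L1-HIT  vc=[]
2: 0x2bd (blk 43, set 3) → MISS  vc=[]
3: 0x8e (blk 8, set 0) → MISS  vc=[]
4: 0x29c (blk 41, set 1) → L1-HIT  vc=[]
5: 0x292 (blk 41, set 1) → L1-HIT  vc=[]
6: 0x10b (blk 16, set 0) → MISS  vc=[8]
7: 0x296 (blk 41, set 1) → L1-HIT  vc=[8]
8: 0xb4 (blk 11, set 3) → MISS  vc=[8, 43]
9: 0x131 (blk 19, set 3) → MISS  vc=[8, 43, 11]
10: 0xb4 (blk 11, set 3) → VC-HIT  vc=[8, 43, 19]
11: 0xb5 (blk 11, set 3) → L1-HIT  vc=[8, 43, 19]
12: 0x13d (blk 19, set 3) → VC-HIT  vc=[8, 43, 11]
13: 0xb6 (blk 11, set 3) → VC-HIT  vc=[8, 43, 19]

SEQ = [MISS, L1-HIT, MISS, MISS, L1-HIT, L1-HIT, MISS, L1-HIT, MISS, MISS, VC-HIT, L1-HIT, VC-HIT, VC-HIT]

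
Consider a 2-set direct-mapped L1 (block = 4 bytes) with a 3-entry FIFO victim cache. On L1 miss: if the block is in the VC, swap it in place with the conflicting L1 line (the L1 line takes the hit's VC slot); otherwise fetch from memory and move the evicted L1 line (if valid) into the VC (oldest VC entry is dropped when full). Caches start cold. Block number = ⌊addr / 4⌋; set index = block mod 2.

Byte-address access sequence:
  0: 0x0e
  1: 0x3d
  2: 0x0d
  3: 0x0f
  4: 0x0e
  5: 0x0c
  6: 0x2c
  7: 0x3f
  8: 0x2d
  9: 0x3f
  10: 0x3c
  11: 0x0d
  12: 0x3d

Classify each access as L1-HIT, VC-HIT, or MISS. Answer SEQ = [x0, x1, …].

SEQ = [MISS, MISS, VC-HIT, L1-HIT, L1-HIT, L1-HIT, MISS, VC-HIT, VC-HIT, VC-HIT, L1-HIT, VC-HIT, VC-HIT]

0: 0xe (blk 3, set 1) → MISS  vc=[]
1: 0x3d (blk 15, set 1) → MISS  vc=[3]
2: 0xd (blk 3, set 1) → VC-HIT  vc=[15]
3: 0xf (blk 3, set 1) → L1-HIT  vc=[15]
4: 0xe (blk 3, set 1) → L1-HIT  vc=[15]
5: 0xc (blk 3, set 1) → L1-HIT  vc=[15]
6: 0x2c (blk 11, set 1) → MISS  vc=[15, 3]
7: 0x3f (blk 15, set 1) → VC-HIT  vc=[11, 3]
8: 0x2d (blk 11, set 1) → VC-HIT  vc=[15, 3]
9: 0x3f (blk 15, set 1) → VC-HIT  vc=[11, 3]
10: 0x3c (blk 15, set 1) → L1-HIT  vc=[11, 3]
11: 0xd (blk 3, set 1) → VC-HIT  vc=[11, 15]
12: 0x3d (blk 15, set 1) → VC-HIT  vc=[11, 3]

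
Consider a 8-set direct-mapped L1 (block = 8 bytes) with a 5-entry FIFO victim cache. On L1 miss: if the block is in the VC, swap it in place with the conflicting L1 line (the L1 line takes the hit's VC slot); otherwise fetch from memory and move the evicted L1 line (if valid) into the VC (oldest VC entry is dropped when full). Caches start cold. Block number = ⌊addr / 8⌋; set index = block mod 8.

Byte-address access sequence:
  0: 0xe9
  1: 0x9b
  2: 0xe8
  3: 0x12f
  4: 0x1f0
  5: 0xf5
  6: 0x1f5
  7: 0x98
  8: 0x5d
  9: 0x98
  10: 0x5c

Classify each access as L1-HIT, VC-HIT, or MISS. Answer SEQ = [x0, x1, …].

#0 0xe9→b29/s5 MISS; vc=[]
#1 0x9b→b19/s3 MISS; vc=[]
#2 0xe8→b29/s5 L1-HIT; vc=[]
#3 0x12f→b37/s5 MISS; vc=[29]
#4 0x1f0→b62/s6 MISS; vc=[29]
#5 0xf5→b30/s6 MISS; vc=[29,62]
#6 0x1f5→b62/s6 VC-HIT; vc=[29,30]
#7 0x98→b19/s3 L1-HIT; vc=[29,30]
#8 0x5d→b11/s3 MISS; vc=[29,30,19]
#9 0x98→b19/s3 VC-HIT; vc=[29,30,11]
#10 0x5c→b11/s3 VC-HIT; vc=[29,30,19]

SEQ = [MISS, MISS, L1-HIT, MISS, MISS, MISS, VC-HIT, L1-HIT, MISS, VC-HIT, VC-HIT]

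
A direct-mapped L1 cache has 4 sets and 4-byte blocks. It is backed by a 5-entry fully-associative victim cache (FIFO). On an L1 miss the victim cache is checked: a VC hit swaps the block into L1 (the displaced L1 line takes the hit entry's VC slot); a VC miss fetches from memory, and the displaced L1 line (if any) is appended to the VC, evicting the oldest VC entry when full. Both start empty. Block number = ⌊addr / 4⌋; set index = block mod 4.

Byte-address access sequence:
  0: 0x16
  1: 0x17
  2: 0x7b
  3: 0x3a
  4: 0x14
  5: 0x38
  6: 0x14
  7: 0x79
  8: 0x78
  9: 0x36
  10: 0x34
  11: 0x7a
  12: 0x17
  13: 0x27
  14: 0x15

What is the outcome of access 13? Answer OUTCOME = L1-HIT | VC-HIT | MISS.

#0 0x16→b5/s1 MISS; vc=[]
#1 0x17→b5/s1 L1-HIT; vc=[]
#2 0x7b→b30/s2 MISS; vc=[]
#3 0x3a→b14/s2 MISS; vc=[30]
#4 0x14→b5/s1 L1-HIT; vc=[30]
#5 0x38→b14/s2 L1-HIT; vc=[30]
#6 0x14→b5/s1 L1-HIT; vc=[30]
#7 0x79→b30/s2 VC-HIT; vc=[14]
#8 0x78→b30/s2 L1-HIT; vc=[14]
#9 0x36→b13/s1 MISS; vc=[14,5]
#10 0x34→b13/s1 L1-HIT; vc=[14,5]
#11 0x7a→b30/s2 L1-HIT; vc=[14,5]
#12 0x17→b5/s1 VC-HIT; vc=[14,13]
#13 0x27→b9/s1 MISS; vc=[14,13,5]
#14 0x15→b5/s1 VC-HIT; vc=[14,13,9]

OUTCOME = MISS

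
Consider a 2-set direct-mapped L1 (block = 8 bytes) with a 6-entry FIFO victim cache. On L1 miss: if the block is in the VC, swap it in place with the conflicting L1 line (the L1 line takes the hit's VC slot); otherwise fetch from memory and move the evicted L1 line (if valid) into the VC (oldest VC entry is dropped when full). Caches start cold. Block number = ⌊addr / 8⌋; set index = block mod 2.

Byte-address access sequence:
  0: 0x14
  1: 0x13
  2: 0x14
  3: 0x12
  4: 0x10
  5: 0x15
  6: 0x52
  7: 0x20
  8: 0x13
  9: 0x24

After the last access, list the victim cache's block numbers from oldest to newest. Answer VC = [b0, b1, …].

VC = [2, 10]

0: 0x14 (blk 2, set 0) → MISS  vc=[]
1: 0x13 (blk 2, set 0) → L1-HIT  vc=[]
2: 0x14 (blk 2, set 0) → L1-HIT  vc=[]
3: 0x12 (blk 2, set 0) → L1-HIT  vc=[]
4: 0x10 (blk 2, set 0) → L1-HIT  vc=[]
5: 0x15 (blk 2, set 0) → L1-HIT  vc=[]
6: 0x52 (blk 10, set 0) → MISS  vc=[2]
7: 0x20 (blk 4, set 0) → MISS  vc=[2, 10]
8: 0x13 (blk 2, set 0) → VC-HIT  vc=[4, 10]
9: 0x24 (blk 4, set 0) → VC-HIT  vc=[2, 10]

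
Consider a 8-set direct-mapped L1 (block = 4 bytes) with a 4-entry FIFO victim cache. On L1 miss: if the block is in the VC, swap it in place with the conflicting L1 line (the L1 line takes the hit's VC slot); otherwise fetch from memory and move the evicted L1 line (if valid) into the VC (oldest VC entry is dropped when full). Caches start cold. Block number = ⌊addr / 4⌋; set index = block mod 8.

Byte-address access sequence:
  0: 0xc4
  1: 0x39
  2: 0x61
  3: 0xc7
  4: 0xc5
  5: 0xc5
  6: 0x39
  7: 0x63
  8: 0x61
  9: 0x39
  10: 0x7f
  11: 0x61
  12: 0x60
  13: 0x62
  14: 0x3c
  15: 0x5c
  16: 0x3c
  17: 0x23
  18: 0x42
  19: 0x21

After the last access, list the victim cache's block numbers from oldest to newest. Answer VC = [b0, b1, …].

0: 0xc4 (blk 49, set 1) → MISS  vc=[]
1: 0x39 (blk 14, set 6) → MISS  vc=[]
2: 0x61 (blk 24, set 0) → MISS  vc=[]
3: 0xc7 (blk 49, set 1) → L1-HIT  vc=[]
4: 0xc5 (blk 49, set 1) → L1-HIT  vc=[]
5: 0xc5 (blk 49, set 1) → L1-HIT  vc=[]
6: 0x39 (blk 14, set 6) → L1-HIT  vc=[]
7: 0x63 (blk 24, set 0) → L1-HIT  vc=[]
8: 0x61 (blk 24, set 0) → L1-HIT  vc=[]
9: 0x39 (blk 14, set 6) → L1-HIT  vc=[]
10: 0x7f (blk 31, set 7) → MISS  vc=[]
11: 0x61 (blk 24, set 0) → L1-HIT  vc=[]
12: 0x60 (blk 24, set 0) → L1-HIT  vc=[]
13: 0x62 (blk 24, set 0) → L1-HIT  vc=[]
14: 0x3c (blk 15, set 7) → MISS  vc=[31]
15: 0x5c (blk 23, set 7) → MISS  vc=[31, 15]
16: 0x3c (blk 15, set 7) → VC-HIT  vc=[31, 23]
17: 0x23 (blk 8, set 0) → MISS  vc=[31, 23, 24]
18: 0x42 (blk 16, set 0) → MISS  vc=[31, 23, 24, 8]
19: 0x21 (blk 8, set 0) → VC-HIT  vc=[31, 23, 24, 16]

VC = [31, 23, 24, 16]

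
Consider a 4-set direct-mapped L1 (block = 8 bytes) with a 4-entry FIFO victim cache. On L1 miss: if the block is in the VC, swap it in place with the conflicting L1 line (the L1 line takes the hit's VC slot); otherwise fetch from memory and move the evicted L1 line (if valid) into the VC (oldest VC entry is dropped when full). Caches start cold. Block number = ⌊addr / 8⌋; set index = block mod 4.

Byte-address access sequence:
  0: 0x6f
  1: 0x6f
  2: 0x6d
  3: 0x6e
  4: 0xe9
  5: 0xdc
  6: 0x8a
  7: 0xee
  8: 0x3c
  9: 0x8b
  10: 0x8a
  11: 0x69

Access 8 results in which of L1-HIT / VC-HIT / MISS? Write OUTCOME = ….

OUTCOME = MISS

#0 0x6f→b13/s1 MISS; vc=[]
#1 0x6f→b13/s1 L1-HIT; vc=[]
#2 0x6d→b13/s1 L1-HIT; vc=[]
#3 0x6e→b13/s1 L1-HIT; vc=[]
#4 0xe9→b29/s1 MISS; vc=[13]
#5 0xdc→b27/s3 MISS; vc=[13]
#6 0x8a→b17/s1 MISS; vc=[13,29]
#7 0xee→b29/s1 VC-HIT; vc=[13,17]
#8 0x3c→b7/s3 MISS; vc=[13,17,27]
#9 0x8b→b17/s1 VC-HIT; vc=[13,29,27]
#10 0x8a→b17/s1 L1-HIT; vc=[13,29,27]
#11 0x69→b13/s1 VC-HIT; vc=[17,29,27]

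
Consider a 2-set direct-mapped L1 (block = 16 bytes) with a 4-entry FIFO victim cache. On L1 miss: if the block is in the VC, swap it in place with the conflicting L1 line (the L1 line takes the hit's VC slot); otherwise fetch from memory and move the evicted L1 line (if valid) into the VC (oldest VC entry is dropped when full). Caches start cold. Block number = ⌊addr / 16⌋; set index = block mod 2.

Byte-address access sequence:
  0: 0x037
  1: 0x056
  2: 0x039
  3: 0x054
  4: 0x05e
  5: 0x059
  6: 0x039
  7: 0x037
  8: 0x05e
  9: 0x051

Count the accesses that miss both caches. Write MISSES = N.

  [0] addr=0x37 blk=3 s=1: MISS | VC []
  [1] addr=0x56 blk=5 s=1: MISS | VC [3]
  [2] addr=0x39 blk=3 s=1: VC-HIT | VC [5]
  [3] addr=0x54 blk=5 s=1: VC-HIT | VC [3]
  [4] addr=0x5e blk=5 s=1: L1-HIT | VC [3]
  [5] addr=0x59 blk=5 s=1: L1-HIT | VC [3]
  [6] addr=0x39 blk=3 s=1: VC-HIT | VC [5]
  [7] addr=0x37 blk=3 s=1: L1-HIT | VC [5]
  [8] addr=0x5e blk=5 s=1: VC-HIT | VC [3]
  [9] addr=0x51 blk=5 s=1: L1-HIT | VC [3]

MISSES = 2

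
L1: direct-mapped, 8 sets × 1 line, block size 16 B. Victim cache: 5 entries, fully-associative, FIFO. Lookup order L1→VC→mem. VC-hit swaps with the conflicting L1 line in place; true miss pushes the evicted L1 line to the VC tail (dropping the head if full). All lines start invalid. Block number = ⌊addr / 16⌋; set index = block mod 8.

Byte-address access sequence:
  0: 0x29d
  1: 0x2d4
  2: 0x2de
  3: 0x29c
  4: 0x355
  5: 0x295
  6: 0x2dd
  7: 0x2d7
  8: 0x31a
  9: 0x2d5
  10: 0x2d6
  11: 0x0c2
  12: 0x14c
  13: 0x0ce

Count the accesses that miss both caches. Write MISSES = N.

0: 0x29d (blk 41, set 1) → MISS  vc=[]
1: 0x2d4 (blk 45, set 5) → MISS  vc=[]
2: 0x2de (blk 45, set 5) → L1-HIT  vc=[]
3: 0x29c (blk 41, set 1) → L1-HIT  vc=[]
4: 0x355 (blk 53, set 5) → MISS  vc=[45]
5: 0x295 (blk 41, set 1) → L1-HIT  vc=[45]
6: 0x2dd (blk 45, set 5) → VC-HIT  vc=[53]
7: 0x2d7 (blk 45, set 5) → L1-HIT  vc=[53]
8: 0x31a (blk 49, set 1) → MISS  vc=[53, 41]
9: 0x2d5 (blk 45, set 5) → L1-HIT  vc=[53, 41]
10: 0x2d6 (blk 45, set 5) → L1-HIT  vc=[53, 41]
11: 0xc2 (blk 12, set 4) → MISS  vc=[53, 41]
12: 0x14c (blk 20, set 4) → MISS  vc=[53, 41, 12]
13: 0xce (blk 12, set 4) → VC-HIT  vc=[53, 41, 20]

MISSES = 6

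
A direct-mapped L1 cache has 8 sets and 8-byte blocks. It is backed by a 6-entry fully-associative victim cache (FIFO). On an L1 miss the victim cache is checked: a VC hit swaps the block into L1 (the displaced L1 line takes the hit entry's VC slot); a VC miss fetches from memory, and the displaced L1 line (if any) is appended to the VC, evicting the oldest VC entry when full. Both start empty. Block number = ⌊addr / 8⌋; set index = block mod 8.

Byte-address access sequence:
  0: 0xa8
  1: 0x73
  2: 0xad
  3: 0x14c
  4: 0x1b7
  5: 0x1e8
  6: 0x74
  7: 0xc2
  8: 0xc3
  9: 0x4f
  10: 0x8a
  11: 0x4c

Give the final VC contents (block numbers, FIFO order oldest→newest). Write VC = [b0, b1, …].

#0 0xa8→b21/s5 MISS; vc=[]
#1 0x73→b14/s6 MISS; vc=[]
#2 0xad→b21/s5 L1-HIT; vc=[]
#3 0x14c→b41/s1 MISS; vc=[]
#4 0x1b7→b54/s6 MISS; vc=[14]
#5 0x1e8→b61/s5 MISS; vc=[14,21]
#6 0x74→b14/s6 VC-HIT; vc=[54,21]
#7 0xc2→b24/s0 MISS; vc=[54,21]
#8 0xc3→b24/s0 L1-HIT; vc=[54,21]
#9 0x4f→b9/s1 MISS; vc=[54,21,41]
#10 0x8a→b17/s1 MISS; vc=[54,21,41,9]
#11 0x4c→b9/s1 VC-HIT; vc=[54,21,41,17]

VC = [54, 21, 41, 17]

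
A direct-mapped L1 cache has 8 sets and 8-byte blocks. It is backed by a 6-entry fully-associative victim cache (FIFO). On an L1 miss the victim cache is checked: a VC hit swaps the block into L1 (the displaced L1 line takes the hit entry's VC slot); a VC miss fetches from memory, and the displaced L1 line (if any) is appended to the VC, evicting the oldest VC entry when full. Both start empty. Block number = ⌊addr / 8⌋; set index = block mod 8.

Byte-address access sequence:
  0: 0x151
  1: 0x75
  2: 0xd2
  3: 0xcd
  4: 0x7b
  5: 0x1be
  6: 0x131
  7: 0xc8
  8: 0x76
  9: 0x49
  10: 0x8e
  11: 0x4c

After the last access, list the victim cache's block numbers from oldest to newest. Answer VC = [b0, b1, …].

VC = [42, 15, 38, 25, 17]

#0 0x151→b42/s2 MISS; vc=[]
#1 0x75→b14/s6 MISS; vc=[]
#2 0xd2→b26/s2 MISS; vc=[42]
#3 0xcd→b25/s1 MISS; vc=[42]
#4 0x7b→b15/s7 MISS; vc=[42]
#5 0x1be→b55/s7 MISS; vc=[42,15]
#6 0x131→b38/s6 MISS; vc=[42,15,14]
#7 0xc8→b25/s1 L1-HIT; vc=[42,15,14]
#8 0x76→b14/s6 VC-HIT; vc=[42,15,38]
#9 0x49→b9/s1 MISS; vc=[42,15,38,25]
#10 0x8e→b17/s1 MISS; vc=[42,15,38,25,9]
#11 0x4c→b9/s1 VC-HIT; vc=[42,15,38,25,17]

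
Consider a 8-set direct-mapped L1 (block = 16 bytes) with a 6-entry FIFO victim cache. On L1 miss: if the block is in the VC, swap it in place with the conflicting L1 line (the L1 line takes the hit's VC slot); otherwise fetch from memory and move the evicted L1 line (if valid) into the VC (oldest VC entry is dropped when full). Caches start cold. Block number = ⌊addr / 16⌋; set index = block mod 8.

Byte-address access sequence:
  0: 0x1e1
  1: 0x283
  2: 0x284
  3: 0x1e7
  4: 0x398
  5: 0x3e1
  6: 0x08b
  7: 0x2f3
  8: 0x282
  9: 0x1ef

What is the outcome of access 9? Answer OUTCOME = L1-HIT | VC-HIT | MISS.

  [0] addr=0x1e1 blk=30 s=6: MISS | VC []
  [1] addr=0x283 blk=40 s=0: MISS | VC []
  [2] addr=0x284 blk=40 s=0: L1-HIT | VC []
  [3] addr=0x1e7 blk=30 s=6: L1-HIT | VC []
  [4] addr=0x398 blk=57 s=1: MISS | VC []
  [5] addr=0x3e1 blk=62 s=6: MISS | VC [30]
  [6] addr=0x8b blk=8 s=0: MISS | VC [30, 40]
  [7] addr=0x2f3 blk=47 s=7: MISS | VC [30, 40]
  [8] addr=0x282 blk=40 s=0: VC-HIT | VC [30, 8]
  [9] addr=0x1ef blk=30 s=6: VC-HIT | VC [62, 8]

OUTCOME = VC-HIT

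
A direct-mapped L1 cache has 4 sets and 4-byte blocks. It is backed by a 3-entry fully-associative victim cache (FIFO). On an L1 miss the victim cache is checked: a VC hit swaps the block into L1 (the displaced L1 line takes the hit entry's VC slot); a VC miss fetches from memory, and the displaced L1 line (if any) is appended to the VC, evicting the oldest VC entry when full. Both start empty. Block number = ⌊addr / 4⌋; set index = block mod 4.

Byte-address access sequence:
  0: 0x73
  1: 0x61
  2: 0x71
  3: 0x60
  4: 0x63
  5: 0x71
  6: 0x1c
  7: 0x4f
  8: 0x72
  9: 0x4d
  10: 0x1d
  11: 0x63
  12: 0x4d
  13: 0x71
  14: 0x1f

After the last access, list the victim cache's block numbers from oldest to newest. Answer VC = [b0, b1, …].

#0 0x73→b28/s0 MISS; vc=[]
#1 0x61→b24/s0 MISS; vc=[28]
#2 0x71→b28/s0 VC-HIT; vc=[24]
#3 0x60→b24/s0 VC-HIT; vc=[28]
#4 0x63→b24/s0 L1-HIT; vc=[28]
#5 0x71→b28/s0 VC-HIT; vc=[24]
#6 0x1c→b7/s3 MISS; vc=[24]
#7 0x4f→b19/s3 MISS; vc=[24,7]
#8 0x72→b28/s0 L1-HIT; vc=[24,7]
#9 0x4d→b19/s3 L1-HIT; vc=[24,7]
#10 0x1d→b7/s3 VC-HIT; vc=[24,19]
#11 0x63→b24/s0 VC-HIT; vc=[28,19]
#12 0x4d→b19/s3 VC-HIT; vc=[28,7]
#13 0x71→b28/s0 VC-HIT; vc=[24,7]
#14 0x1f→b7/s3 VC-HIT; vc=[24,19]

VC = [24, 19]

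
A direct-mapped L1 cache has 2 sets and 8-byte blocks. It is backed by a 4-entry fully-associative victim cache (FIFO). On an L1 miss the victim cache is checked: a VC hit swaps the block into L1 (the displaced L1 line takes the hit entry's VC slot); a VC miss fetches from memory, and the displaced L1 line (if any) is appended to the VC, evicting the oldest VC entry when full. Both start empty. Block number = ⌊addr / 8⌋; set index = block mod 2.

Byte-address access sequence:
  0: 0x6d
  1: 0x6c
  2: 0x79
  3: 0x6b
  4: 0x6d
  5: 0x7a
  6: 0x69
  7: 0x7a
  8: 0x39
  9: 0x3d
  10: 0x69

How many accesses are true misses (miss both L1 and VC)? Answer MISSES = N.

MISSES = 3

#0 0x6d→b13/s1 MISS; vc=[]
#1 0x6c→b13/s1 L1-HIT; vc=[]
#2 0x79→b15/s1 MISS; vc=[13]
#3 0x6b→b13/s1 VC-HIT; vc=[15]
#4 0x6d→b13/s1 L1-HIT; vc=[15]
#5 0x7a→b15/s1 VC-HIT; vc=[13]
#6 0x69→b13/s1 VC-HIT; vc=[15]
#7 0x7a→b15/s1 VC-HIT; vc=[13]
#8 0x39→b7/s1 MISS; vc=[13,15]
#9 0x3d→b7/s1 L1-HIT; vc=[13,15]
#10 0x69→b13/s1 VC-HIT; vc=[7,15]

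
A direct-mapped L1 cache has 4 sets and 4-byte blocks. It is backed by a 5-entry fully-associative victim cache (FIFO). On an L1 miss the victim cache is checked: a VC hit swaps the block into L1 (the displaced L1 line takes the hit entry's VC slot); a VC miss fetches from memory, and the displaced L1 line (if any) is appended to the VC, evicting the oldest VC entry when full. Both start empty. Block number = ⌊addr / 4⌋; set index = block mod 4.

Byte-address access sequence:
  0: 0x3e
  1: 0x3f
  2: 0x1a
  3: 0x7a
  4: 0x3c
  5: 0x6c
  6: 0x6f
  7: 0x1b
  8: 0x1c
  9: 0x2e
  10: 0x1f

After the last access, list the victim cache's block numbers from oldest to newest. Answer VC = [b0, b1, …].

#0 0x3e→b15/s3 MISS; vc=[]
#1 0x3f→b15/s3 L1-HIT; vc=[]
#2 0x1a→b6/s2 MISS; vc=[]
#3 0x7a→b30/s2 MISS; vc=[6]
#4 0x3c→b15/s3 L1-HIT; vc=[6]
#5 0x6c→b27/s3 MISS; vc=[6,15]
#6 0x6f→b27/s3 L1-HIT; vc=[6,15]
#7 0x1b→b6/s2 VC-HIT; vc=[30,15]
#8 0x1c→b7/s3 MISS; vc=[30,15,27]
#9 0x2e→b11/s3 MISS; vc=[30,15,27,7]
#10 0x1f→b7/s3 VC-HIT; vc=[30,15,27,11]

VC = [30, 15, 27, 11]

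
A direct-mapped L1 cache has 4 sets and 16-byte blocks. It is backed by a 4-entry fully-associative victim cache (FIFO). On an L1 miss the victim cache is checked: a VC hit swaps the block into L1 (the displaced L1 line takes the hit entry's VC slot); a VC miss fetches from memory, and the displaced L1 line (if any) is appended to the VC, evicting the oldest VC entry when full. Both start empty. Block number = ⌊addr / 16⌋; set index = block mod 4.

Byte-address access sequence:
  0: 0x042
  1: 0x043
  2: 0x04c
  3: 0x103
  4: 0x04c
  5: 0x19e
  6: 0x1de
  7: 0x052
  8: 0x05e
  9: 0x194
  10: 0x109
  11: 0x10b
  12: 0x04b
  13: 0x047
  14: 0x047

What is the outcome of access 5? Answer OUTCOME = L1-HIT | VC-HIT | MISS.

OUTCOME = MISS

  [0] addr=0x42 blk=4 s=0: MISS | VC []
  [1] addr=0x43 blk=4 s=0: L1-HIT | VC []
  [2] addr=0x4c blk=4 s=0: L1-HIT | VC []
  [3] addr=0x103 blk=16 s=0: MISS | VC [4]
  [4] addr=0x4c blk=4 s=0: VC-HIT | VC [16]
  [5] addr=0x19e blk=25 s=1: MISS | VC [16]
  [6] addr=0x1de blk=29 s=1: MISS | VC [16, 25]
  [7] addr=0x52 blk=5 s=1: MISS | VC [16, 25, 29]
  [8] addr=0x5e blk=5 s=1: L1-HIT | VC [16, 25, 29]
  [9] addr=0x194 blk=25 s=1: VC-HIT | VC [16, 5, 29]
  [10] addr=0x109 blk=16 s=0: VC-HIT | VC [4, 5, 29]
  [11] addr=0x10b blk=16 s=0: L1-HIT | VC [4, 5, 29]
  [12] addr=0x4b blk=4 s=0: VC-HIT | VC [16, 5, 29]
  [13] addr=0x47 blk=4 s=0: L1-HIT | VC [16, 5, 29]
  [14] addr=0x47 blk=4 s=0: L1-HIT | VC [16, 5, 29]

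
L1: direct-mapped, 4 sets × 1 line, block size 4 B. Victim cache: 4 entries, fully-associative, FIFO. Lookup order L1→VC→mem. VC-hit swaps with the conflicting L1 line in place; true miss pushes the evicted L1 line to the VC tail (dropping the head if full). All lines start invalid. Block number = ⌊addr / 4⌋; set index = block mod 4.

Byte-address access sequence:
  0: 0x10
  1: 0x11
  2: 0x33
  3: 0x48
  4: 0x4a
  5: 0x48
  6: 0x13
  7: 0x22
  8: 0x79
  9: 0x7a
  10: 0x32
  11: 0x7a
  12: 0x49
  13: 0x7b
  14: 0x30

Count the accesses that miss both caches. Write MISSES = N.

#0 0x10→b4/s0 MISS; vc=[]
#1 0x11→b4/s0 L1-HIT; vc=[]
#2 0x33→b12/s0 MISS; vc=[4]
#3 0x48→b18/s2 MISS; vc=[4]
#4 0x4a→b18/s2 L1-HIT; vc=[4]
#5 0x48→b18/s2 L1-HIT; vc=[4]
#6 0x13→b4/s0 VC-HIT; vc=[12]
#7 0x22→b8/s0 MISS; vc=[12,4]
#8 0x79→b30/s2 MISS; vc=[12,4,18]
#9 0x7a→b30/s2 L1-HIT; vc=[12,4,18]
#10 0x32→b12/s0 VC-HIT; vc=[8,4,18]
#11 0x7a→b30/s2 L1-HIT; vc=[8,4,18]
#12 0x49→b18/s2 VC-HIT; vc=[8,4,30]
#13 0x7b→b30/s2 VC-HIT; vc=[8,4,18]
#14 0x30→b12/s0 L1-HIT; vc=[8,4,18]

MISSES = 5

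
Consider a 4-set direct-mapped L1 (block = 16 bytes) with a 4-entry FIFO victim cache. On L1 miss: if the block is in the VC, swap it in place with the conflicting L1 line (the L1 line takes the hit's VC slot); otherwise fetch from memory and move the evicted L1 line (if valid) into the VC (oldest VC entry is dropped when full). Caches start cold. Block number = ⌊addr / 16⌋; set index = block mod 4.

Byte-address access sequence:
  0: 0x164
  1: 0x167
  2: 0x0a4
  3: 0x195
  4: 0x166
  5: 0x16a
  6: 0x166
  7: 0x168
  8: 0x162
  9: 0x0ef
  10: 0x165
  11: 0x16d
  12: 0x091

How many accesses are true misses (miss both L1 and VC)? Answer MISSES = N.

0: 0x164 (blk 22, set 2) → MISS  vc=[]
1: 0x167 (blk 22, set 2) → L1-HIT  vc=[]
2: 0xa4 (blk 10, set 2) → MISS  vc=[22]
3: 0x195 (blk 25, set 1) → MISS  vc=[22]
4: 0x166 (blk 22, set 2) → VC-HIT  vc=[10]
5: 0x16a (blk 22, set 2) → L1-HIT  vc=[10]
6: 0x166 (blk 22, set 2) → L1-HIT  vc=[10]
7: 0x168 (blk 22, set 2) → L1-HIT  vc=[10]
8: 0x162 (blk 22, set 2) → L1-HIT  vc=[10]
9: 0xef (blk 14, set 2) → MISS  vc=[10, 22]
10: 0x165 (blk 22, set 2) → VC-HIT  vc=[10, 14]
11: 0x16d (blk 22, set 2) → L1-HIT  vc=[10, 14]
12: 0x91 (blk 9, set 1) → MISS  vc=[10, 14, 25]

MISSES = 5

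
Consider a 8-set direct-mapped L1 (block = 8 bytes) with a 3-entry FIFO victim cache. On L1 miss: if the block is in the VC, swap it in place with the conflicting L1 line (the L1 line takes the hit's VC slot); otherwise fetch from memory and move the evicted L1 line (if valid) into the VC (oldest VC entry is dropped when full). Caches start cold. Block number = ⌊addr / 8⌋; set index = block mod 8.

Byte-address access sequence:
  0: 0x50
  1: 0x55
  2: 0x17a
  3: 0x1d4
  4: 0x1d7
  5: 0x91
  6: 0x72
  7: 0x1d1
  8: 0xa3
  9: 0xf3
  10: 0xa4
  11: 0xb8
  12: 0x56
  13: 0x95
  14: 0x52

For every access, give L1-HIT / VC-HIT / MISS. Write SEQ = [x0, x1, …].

  [0] addr=0x50 blk=10 s=2: MISS | VC []
  [1] addr=0x55 blk=10 s=2: L1-HIT | VC []
  [2] addr=0x17a blk=47 s=7: MISS | VC []
  [3] addr=0x1d4 blk=58 s=2: MISS | VC [10]
  [4] addr=0x1d7 blk=58 s=2: L1-HIT | VC [10]
  [5] addr=0x91 blk=18 s=2: MISS | VC [10, 58]
  [6] addr=0x72 blk=14 s=6: MISS | VC [10, 58]
  [7] addr=0x1d1 blk=58 s=2: VC-HIT | VC [10, 18]
  [8] addr=0xa3 blk=20 s=4: MISS | VC [10, 18]
  [9] addr=0xf3 blk=30 s=6: MISS | VC [10, 18, 14]
  [10] addr=0xa4 blk=20 s=4: L1-HIT | VC [10, 18, 14]
  [11] addr=0xb8 blk=23 s=7: MISS | VC [18, 14, 47]
  [12] addr=0x56 blk=10 s=2: MISS | VC [14, 47, 58]
  [13] addr=0x95 blk=18 s=2: MISS | VC [47, 58, 10]
  [14] addr=0x52 blk=10 s=2: VC-HIT | VC [47, 58, 18]

SEQ = [MISS, L1-HIT, MISS, MISS, L1-HIT, MISS, MISS, VC-HIT, MISS, MISS, L1-HIT, MISS, MISS, MISS, VC-HIT]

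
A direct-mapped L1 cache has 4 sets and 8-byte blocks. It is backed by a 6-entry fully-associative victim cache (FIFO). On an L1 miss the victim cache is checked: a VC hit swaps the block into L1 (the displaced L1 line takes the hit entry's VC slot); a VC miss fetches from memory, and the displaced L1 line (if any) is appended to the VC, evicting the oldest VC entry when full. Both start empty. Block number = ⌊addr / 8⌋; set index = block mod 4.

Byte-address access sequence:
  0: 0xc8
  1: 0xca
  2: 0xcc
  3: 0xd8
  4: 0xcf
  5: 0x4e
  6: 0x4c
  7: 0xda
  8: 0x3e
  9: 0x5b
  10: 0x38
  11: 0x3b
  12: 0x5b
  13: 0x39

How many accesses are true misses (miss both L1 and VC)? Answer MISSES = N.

0: 0xc8 (blk 25, set 1) → MISS  vc=[]
1: 0xca (blk 25, set 1) → L1-HIT  vc=[]
2: 0xcc (blk 25, set 1) → L1-HIT  vc=[]
3: 0xd8 (blk 27, set 3) → MISS  vc=[]
4: 0xcf (blk 25, set 1) → L1-HIT  vc=[]
5: 0x4e (blk 9, set 1) → MISS  vc=[25]
6: 0x4c (blk 9, set 1) → L1-HIT  vc=[25]
7: 0xda (blk 27, set 3) → L1-HIT  vc=[25]
8: 0x3e (blk 7, set 3) → MISS  vc=[25, 27]
9: 0x5b (blk 11, set 3) → MISS  vc=[25, 27, 7]
10: 0x38 (blk 7, set 3) → VC-HIT  vc=[25, 27, 11]
11: 0x3b (blk 7, set 3) → L1-HIT  vc=[25, 27, 11]
12: 0x5b (blk 11, set 3) → VC-HIT  vc=[25, 27, 7]
13: 0x39 (blk 7, set 3) → VC-HIT  vc=[25, 27, 11]

MISSES = 5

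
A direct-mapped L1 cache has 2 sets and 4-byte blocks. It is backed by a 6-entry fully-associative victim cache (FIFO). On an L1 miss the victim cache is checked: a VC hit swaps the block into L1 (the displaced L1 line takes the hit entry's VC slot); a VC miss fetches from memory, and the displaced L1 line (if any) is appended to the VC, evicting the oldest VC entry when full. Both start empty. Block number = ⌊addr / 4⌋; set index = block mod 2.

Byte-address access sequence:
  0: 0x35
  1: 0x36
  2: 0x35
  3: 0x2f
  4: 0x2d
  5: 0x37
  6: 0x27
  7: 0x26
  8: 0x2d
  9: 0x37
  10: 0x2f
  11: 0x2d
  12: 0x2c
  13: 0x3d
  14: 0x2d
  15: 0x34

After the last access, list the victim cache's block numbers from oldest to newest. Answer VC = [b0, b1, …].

0: 0x35 (blk 13, set 1) → MISS  vc=[]
1: 0x36 (blk 13, set 1) → L1-HIT  vc=[]
2: 0x35 (blk 13, set 1) → L1-HIT  vc=[]
3: 0x2f (blk 11, set 1) → MISS  vc=[13]
4: 0x2d (blk 11, set 1) → L1-HIT  vc=[13]
5: 0x37 (blk 13, set 1) → VC-HIT  vc=[11]
6: 0x27 (blk 9, set 1) → MISS  vc=[11, 13]
7: 0x26 (blk 9, set 1) → L1-HIT  vc=[11, 13]
8: 0x2d (blk 11, set 1) → VC-HIT  vc=[9, 13]
9: 0x37 (blk 13, set 1) → VC-HIT  vc=[9, 11]
10: 0x2f (blk 11, set 1) → VC-HIT  vc=[9, 13]
11: 0x2d (blk 11, set 1) → L1-HIT  vc=[9, 13]
12: 0x2c (blk 11, set 1) → L1-HIT  vc=[9, 13]
13: 0x3d (blk 15, set 1) → MISS  vc=[9, 13, 11]
14: 0x2d (blk 11, set 1) → VC-HIT  vc=[9, 13, 15]
15: 0x34 (blk 13, set 1) → VC-HIT  vc=[9, 11, 15]

VC = [9, 11, 15]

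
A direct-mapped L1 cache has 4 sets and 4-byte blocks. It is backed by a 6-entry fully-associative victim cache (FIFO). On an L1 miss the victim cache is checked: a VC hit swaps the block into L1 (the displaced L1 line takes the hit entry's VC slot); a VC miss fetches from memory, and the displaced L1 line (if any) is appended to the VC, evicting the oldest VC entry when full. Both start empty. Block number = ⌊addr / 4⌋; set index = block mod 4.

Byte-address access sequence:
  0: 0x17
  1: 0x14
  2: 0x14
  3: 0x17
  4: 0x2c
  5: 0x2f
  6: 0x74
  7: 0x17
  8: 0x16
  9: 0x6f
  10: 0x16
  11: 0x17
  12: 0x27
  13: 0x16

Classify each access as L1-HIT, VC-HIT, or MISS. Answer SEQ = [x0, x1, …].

0: 0x17 (blk 5, set 1) → MISS  vc=[]
1: 0x14 (blk 5, set 1) → L1-HIT  vc=[]
2: 0x14 (blk 5, set 1) → L1-HIT  vc=[]
3: 0x17 (blk 5, set 1) → L1-HIT  vc=[]
4: 0x2c (blk 11, set 3) → MISS  vc=[]
5: 0x2f (blk 11, set 3) → L1-HIT  vc=[]
6: 0x74 (blk 29, set 1) → MISS  vc=[5]
7: 0x17 (blk 5, set 1) → VC-HIT  vc=[29]
8: 0x16 (blk 5, set 1) → L1-HIT  vc=[29]
9: 0x6f (blk 27, set 3) → MISS  vc=[29, 11]
10: 0x16 (blk 5, set 1) → L1-HIT  vc=[29, 11]
11: 0x17 (blk 5, set 1) → L1-HIT  vc=[29, 11]
12: 0x27 (blk 9, set 1) → MISS  vc=[29, 11, 5]
13: 0x16 (blk 5, set 1) → VC-HIT  vc=[29, 11, 9]

SEQ = [MISS, L1-HIT, L1-HIT, L1-HIT, MISS, L1-HIT, MISS, VC-HIT, L1-HIT, MISS, L1-HIT, L1-HIT, MISS, VC-HIT]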